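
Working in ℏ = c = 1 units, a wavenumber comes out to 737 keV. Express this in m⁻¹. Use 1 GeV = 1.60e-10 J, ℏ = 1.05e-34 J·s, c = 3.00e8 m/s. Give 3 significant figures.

Inverse length is [E]/(ℏc).
1 GeV → 1/(ℏc) × (1 GeV in J) = 5.08e15 m⁻¹.
Convert the energy scale: 737 keV = 7.37e-4 GeV.
Result: 7.37e-4 × 5.08e15 = 3.74e12 m⁻¹.

3.74e12 m⁻¹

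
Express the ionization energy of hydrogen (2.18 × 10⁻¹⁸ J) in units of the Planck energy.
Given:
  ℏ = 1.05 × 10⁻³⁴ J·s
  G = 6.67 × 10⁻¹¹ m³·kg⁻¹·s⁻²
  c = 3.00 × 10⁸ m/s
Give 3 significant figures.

Planck energy: E_P = √(ℏc⁵/G) = 1.96 × 10⁹ J.
2.18 × 10⁻¹⁸ / 1.96 × 10⁹ = 1.11 × 10⁻²⁷

1.11 × 10⁻²⁷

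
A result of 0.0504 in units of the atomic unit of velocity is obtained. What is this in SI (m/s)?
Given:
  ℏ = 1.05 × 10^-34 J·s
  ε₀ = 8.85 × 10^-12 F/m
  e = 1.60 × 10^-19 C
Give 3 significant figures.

One atomic unit of velocity: v_au = e²/(4πε₀ℏ) = 2.19 × 10^6 m/s.
0.0504 × 2.19 × 10^6 m/s = 1.10 × 10^5 m/s

1.10 × 10^5 m/s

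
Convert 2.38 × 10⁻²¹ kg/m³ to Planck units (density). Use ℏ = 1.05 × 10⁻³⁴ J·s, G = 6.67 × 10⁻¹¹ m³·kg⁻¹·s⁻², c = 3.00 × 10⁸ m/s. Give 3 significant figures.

Planck density: ρ_P = c⁵/(ℏG²) = 5.20 × 10⁹⁶ kg/m³.
2.38 × 10⁻²¹ / 5.20 × 10⁹⁶ = 4.58 × 10⁻¹¹⁸

4.58 × 10⁻¹¹⁸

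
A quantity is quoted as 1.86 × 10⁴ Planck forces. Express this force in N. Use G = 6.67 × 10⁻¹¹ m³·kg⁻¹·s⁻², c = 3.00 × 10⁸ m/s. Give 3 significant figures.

2.26 × 10⁴⁸ N

One Planck force: F_P = c⁴/G = 1.21 × 10⁴⁴ N.
1.86 × 10⁴ × 1.21 × 10⁴⁴ N = 2.26 × 10⁴⁸ N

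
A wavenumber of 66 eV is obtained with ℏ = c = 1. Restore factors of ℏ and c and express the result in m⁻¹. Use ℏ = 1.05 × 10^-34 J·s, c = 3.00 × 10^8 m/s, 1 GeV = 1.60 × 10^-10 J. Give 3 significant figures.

3.35 × 10^8 m⁻¹

Inverse length is [E]/(ℏc).
1 GeV → 1/(ℏc) × (1 GeV in J) = 5.08 × 10^15 m⁻¹.
Convert the energy scale: 66 eV = 6.60 × 10^-8 GeV.
Result: 6.60 × 10^-8 × 5.08 × 10^15 = 3.35 × 10^8 m⁻¹.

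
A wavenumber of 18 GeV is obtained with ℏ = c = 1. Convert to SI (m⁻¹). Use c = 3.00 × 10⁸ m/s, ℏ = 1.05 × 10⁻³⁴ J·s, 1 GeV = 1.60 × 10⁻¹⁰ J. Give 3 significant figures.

Inverse length is [E]/(ℏc).
1 GeV → 1/(ℏc) × (1 GeV in J) = 5.08 × 10¹⁵ m⁻¹.
Result: 18 × 5.08 × 10¹⁵ = 9.14 × 10¹⁶ m⁻¹.

9.14 × 10¹⁶ m⁻¹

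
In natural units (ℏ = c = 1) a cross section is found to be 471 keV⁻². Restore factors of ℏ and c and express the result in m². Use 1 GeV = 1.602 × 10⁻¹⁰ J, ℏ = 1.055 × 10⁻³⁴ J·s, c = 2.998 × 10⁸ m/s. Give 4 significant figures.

1.836 × 10⁻¹⁷ m²

Area is [L]² = [E]⁻²·(ℏc)²; restore (ℏc)².
1 GeV⁻² → (ℏc)² × (1 GeV in J)⁻² = 3.898 × 10⁻³² m².
Convert the energy scale: 471 keV⁻² = 4.71 × 10¹⁴ GeV⁻².
Result: 4.71 × 10¹⁴ × 3.898 × 10⁻³² = 1.836 × 10⁻¹⁷ m².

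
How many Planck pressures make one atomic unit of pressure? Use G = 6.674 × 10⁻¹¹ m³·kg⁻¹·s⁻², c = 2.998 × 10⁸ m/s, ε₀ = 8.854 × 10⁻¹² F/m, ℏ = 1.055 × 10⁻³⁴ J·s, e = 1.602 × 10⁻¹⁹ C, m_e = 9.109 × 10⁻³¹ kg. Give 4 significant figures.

6.323 × 10⁻¹⁰¹

atomic unit of pressure: P_au = E_h/a₀³ = m_e⁴e¹⁰/((4πε₀)⁵ℏ⁸) = 2.929 × 10¹³ Pa
Planck pressure: p_P = c⁷/(ℏG²) = 4.632 × 10¹¹³ Pa
ratio = 2.929 × 10¹³ / 4.632 × 10¹¹³ = 6.323 × 10⁻¹⁰¹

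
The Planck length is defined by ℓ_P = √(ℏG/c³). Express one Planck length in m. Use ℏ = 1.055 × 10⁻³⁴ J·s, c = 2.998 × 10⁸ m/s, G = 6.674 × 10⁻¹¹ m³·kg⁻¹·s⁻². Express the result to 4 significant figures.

1.616 × 10⁻³⁵ m

ℓ_P = √(ℏG/c³)
  = √(2.613 × 10⁻⁷⁰)
  = 1.616 × 10⁻³⁵ m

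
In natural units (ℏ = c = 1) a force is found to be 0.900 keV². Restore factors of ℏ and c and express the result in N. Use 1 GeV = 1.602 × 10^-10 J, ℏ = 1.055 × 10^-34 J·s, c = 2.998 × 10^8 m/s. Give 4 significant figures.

7.303 × 10^-7 N

Force is [E]/[L] = [E]²/(ℏc); restore (ℏc)⁻¹.
1 GeV² → 1/(ℏc) × (1 GeV in J)² = 8.114 × 10^5 N.
Convert the energy scale: 0.900 keV² = 9.00 × 10^-13 GeV².
Result: 9.00 × 10^-13 × 8.114 × 10^5 = 7.303 × 10^-7 N.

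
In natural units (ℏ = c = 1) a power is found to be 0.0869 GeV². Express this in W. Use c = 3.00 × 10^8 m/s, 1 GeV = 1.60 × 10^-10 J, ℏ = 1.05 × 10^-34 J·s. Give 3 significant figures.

2.12 × 10^13 W

Power is [E]/[T] = [E]²/ℏ.
1 GeV² → 1/ℏ × (1 GeV in J)² = 2.44 × 10^14 W.
Result: 0.0869 × 2.44 × 10^14 = 2.12 × 10^13 W.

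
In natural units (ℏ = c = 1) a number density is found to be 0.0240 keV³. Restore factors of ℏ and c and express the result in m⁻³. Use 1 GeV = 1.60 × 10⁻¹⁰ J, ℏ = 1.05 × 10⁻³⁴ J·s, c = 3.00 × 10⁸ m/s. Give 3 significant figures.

3.15 × 10²⁷ m⁻³

Number density is [L]⁻³ = [E]³/(ℏc)³.
1 GeV³ → 1/(ℏc)³ × (1 GeV in J)³ = 1.31 × 10⁴⁷ m⁻³.
Convert the energy scale: 0.0240 keV³ = 2.40 × 10⁻²⁰ GeV³.
Result: 2.40 × 10⁻²⁰ × 1.31 × 10⁴⁷ = 3.15 × 10²⁷ m⁻³.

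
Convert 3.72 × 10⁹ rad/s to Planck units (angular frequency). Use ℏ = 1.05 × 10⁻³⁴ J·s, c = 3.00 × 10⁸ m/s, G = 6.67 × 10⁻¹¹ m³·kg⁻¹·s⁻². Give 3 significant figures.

Planck angular frequency: ω_P = √(c⁵/(ℏG)) = 1.86 × 10⁴³ rad/s.
3.72 × 10⁹ / 1.86 × 10⁴³ = 2.00 × 10⁻³⁴

2.00 × 10⁻³⁴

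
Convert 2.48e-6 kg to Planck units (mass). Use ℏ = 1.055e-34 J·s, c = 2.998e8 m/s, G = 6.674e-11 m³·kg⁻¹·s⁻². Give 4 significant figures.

113.9

Planck mass: m_P = √(ℏc/G) = 2.177e-8 kg.
2.48e-6 / 2.177e-8 = 113.9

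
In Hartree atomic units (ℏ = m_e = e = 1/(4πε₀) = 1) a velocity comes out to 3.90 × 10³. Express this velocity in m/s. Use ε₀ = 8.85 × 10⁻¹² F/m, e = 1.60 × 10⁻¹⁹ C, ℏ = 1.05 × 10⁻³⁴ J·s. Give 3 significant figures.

One atomic unit of velocity: v_au = e²/(4πε₀ℏ) = 2.19 × 10⁶ m/s.
3.90 × 10³ × 2.19 × 10⁶ m/s = 8.55 × 10⁹ m/s

8.55 × 10⁹ m/s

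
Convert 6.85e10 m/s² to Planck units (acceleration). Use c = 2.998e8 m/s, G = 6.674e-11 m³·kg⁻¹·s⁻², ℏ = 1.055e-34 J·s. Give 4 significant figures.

1.232e-41

Planck acceleration: a_P = √(c⁷/(ℏG)) = 5.560e51 m/s².
6.85e10 / 5.560e51 = 1.232e-41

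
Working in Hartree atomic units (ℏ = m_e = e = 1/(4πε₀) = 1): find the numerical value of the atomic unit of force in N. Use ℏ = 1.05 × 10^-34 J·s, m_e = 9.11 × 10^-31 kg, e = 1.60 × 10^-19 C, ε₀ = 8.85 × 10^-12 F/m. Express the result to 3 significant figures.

The unique combination of the constants set to 1 with dimensions of force is F_au = E_h/a₀ = m_e²e⁶/((4πε₀)³ℏ⁴).
E_h = 4.38 × 10^-18 J
a₀ = 5.26 × 10^-11 m
E_h/a₀ = 8.33 × 10^-8 N

8.33 × 10^-8 N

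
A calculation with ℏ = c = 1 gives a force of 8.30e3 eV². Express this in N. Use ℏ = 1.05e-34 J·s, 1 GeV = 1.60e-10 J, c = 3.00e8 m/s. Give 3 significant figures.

Force is [E]/[L] = [E]²/(ℏc); restore (ℏc)⁻¹.
1 GeV² → 1/(ℏc) × (1 GeV in J)² = 8.13e5 N.
Convert the energy scale: 8.30e3 eV² = 8.30e-15 GeV².
Result: 8.30e-15 × 8.13e5 = 6.75e-9 N.

6.75e-9 N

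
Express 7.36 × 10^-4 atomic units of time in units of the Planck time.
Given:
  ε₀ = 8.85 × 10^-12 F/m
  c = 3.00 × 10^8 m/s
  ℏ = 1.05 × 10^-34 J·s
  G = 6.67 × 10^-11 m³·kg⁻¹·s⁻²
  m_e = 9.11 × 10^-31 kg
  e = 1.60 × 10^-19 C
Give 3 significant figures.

3.29 × 10^23

atomic unit of time: τ_au = (4πε₀)²ℏ³/(m_e e⁴) = 2.40 × 10^-17 s
Planck time: t_P = √(ℏG/c⁵) = 5.37 × 10^-44 s
7.36 × 10^-4 × 2.40 × 10^-17 / 5.37 × 10^-44 = 3.29 × 10^23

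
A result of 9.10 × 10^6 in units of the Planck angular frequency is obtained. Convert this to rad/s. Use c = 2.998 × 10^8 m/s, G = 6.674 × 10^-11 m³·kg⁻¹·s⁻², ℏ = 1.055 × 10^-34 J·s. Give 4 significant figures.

One Planck angular frequency: ω_P = √(c⁵/(ℏG)) = 1.855 × 10^43 rad/s.
9.10 × 10^6 × 1.855 × 10^43 rad/s = 1.688 × 10^50 rad/s

1.688 × 10^50 rad/s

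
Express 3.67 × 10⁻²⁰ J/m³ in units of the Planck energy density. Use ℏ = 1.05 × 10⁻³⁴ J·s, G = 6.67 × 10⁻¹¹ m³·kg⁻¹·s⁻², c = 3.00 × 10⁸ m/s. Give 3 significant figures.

7.84 × 10⁻¹³⁴

Planck energy density: u_P = c⁷/(ℏG²) = 4.68 × 10¹¹³ J/m³.
3.67 × 10⁻²⁰ / 4.68 × 10¹¹³ = 7.84 × 10⁻¹³⁴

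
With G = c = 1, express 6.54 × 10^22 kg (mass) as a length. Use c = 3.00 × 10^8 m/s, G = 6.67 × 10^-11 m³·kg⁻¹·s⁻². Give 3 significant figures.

4.85 × 10^-5 m

In G = c = 1 units mass has dimensions of length; the conversion factor is G/c².
6.54 × 10^22 kg × (G/c²) = 4.85 × 10^-5 m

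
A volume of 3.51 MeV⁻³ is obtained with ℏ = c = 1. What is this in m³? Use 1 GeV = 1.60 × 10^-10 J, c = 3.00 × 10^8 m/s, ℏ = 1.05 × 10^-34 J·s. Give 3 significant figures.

Volume is [L]³ = [E]⁻³·(ℏc)³.
1 GeV⁻³ → (ℏc)³ × (1 GeV in J)⁻³ = 7.63 × 10^-48 m³.
Convert the energy scale: 3.51 MeV⁻³ = 3.51 × 10^9 GeV⁻³.
Result: 3.51 × 10^9 × 7.63 × 10^-48 = 2.68 × 10^-38 m³.

2.68 × 10^-38 m³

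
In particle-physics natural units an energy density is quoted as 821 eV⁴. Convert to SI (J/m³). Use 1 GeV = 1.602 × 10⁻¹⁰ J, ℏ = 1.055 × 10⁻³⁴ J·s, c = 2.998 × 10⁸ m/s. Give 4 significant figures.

[E]/[L]³ = [E]⁴/(ℏc)³; restore (ℏc)⁻³.
1 GeV⁴ → 1/(ℏc)³ × (1 GeV in J)⁴ = 2.082 × 10³⁷ J/m³.
Convert the energy scale: 821 eV⁴ = 8.21 × 10⁻³⁴ GeV⁴.
Result: 8.21 × 10⁻³⁴ × 2.082 × 10³⁷ = 1.709 × 10⁴ J/m³.

1.709 × 10⁴ J/m³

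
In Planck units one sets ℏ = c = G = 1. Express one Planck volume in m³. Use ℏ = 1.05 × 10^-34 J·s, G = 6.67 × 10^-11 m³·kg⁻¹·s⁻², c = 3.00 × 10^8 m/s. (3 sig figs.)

4.18 × 10^-105 m³

V_P = (ℏG/c³)^(3/2)
  = √(1.75 × 10^-209)
  = 4.18 × 10^-105 m³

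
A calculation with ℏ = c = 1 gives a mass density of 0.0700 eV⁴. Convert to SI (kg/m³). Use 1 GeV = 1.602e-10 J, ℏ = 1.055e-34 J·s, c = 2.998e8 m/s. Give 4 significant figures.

Mass density is [E]/(c²[L]³) = [E]⁴/(ℏ³c⁵).
1 GeV⁴ → 1/(ℏ³c⁵) × (1 GeV in J)⁴ = 2.316e20 kg/m³.
Convert the energy scale: 0.0700 eV⁴ = 7.00e-38 GeV⁴.
Result: 7.00e-38 × 2.316e20 = 1.621e-17 kg/m³.

1.621e-17 kg/m³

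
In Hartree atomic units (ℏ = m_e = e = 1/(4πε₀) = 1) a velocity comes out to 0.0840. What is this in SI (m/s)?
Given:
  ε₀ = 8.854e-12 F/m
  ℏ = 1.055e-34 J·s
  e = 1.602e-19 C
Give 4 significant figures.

1.837e5 m/s

One atomic unit of velocity: v_au = e²/(4πε₀ℏ) = 2.186e6 m/s.
0.0840 × 2.186e6 m/s = 1.837e5 m/s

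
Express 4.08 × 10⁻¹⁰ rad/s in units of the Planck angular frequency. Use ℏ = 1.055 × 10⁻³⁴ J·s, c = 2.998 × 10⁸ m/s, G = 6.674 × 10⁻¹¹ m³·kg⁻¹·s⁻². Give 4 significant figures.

2.200 × 10⁻⁵³

Planck angular frequency: ω_P = √(c⁵/(ℏG)) = 1.855 × 10⁴³ rad/s.
4.08 × 10⁻¹⁰ / 1.855 × 10⁴³ = 2.200 × 10⁻⁵³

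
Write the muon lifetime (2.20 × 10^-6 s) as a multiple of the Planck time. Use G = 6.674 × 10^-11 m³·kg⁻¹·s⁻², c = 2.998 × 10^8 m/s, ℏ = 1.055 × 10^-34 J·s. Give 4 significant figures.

4.080 × 10^37

Planck time: t_P = √(ℏG/c⁵) = 5.392 × 10^-44 s.
2.20 × 10^-6 / 5.392 × 10^-44 = 4.080 × 10^37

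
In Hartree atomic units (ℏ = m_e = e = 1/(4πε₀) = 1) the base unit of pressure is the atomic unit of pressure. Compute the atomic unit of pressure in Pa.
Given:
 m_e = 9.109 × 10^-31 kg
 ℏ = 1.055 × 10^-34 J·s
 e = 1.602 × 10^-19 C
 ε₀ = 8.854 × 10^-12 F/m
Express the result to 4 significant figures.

P_au = E_h/a₀³ = m_e⁴e¹⁰/((4πε₀)⁵ℏ⁸)
E_h = 4.354 × 10^-18 J
a₀ = 5.297 × 10^-11 m
E_h/a₀³ = 2.929 × 10^13 Pa

2.929 × 10^13 Pa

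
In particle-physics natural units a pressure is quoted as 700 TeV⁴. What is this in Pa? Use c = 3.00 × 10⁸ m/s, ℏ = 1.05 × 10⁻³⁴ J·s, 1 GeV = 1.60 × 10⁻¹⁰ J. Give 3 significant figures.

Pressure is [E]/[L]³ = [E]⁴/(ℏc)³.
1 GeV⁴ → 1/(ℏc)³ × (1 GeV in J)⁴ = 2.10 × 10³⁷ Pa.
Convert the energy scale: 700 TeV⁴ = 7.00 × 10¹⁴ GeV⁴.
Result: 7.00 × 10¹⁴ × 2.10 × 10³⁷ = 1.47 × 10⁵² Pa.

1.47 × 10⁵² Pa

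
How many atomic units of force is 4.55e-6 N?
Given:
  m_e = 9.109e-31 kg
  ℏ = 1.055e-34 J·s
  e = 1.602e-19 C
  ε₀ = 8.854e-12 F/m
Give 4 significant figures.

atomic unit of force: F_au = E_h/a₀ = m_e²e⁶/((4πε₀)³ℏ⁴) = 8.220e-8 N.
4.55e-6 / 8.220e-8 = 55.35

55.35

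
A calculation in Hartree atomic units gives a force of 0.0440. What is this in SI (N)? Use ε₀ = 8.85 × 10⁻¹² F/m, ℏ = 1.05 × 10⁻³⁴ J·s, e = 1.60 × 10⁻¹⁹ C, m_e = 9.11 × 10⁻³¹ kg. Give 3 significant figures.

One atomic unit of force: F_au = E_h/a₀ = m_e²e⁶/((4πε₀)³ℏ⁴) = 8.33 × 10⁻⁸ N.
0.0440 × 8.33 × 10⁻⁸ N = 3.66 × 10⁻⁹ N

3.66 × 10⁻⁹ N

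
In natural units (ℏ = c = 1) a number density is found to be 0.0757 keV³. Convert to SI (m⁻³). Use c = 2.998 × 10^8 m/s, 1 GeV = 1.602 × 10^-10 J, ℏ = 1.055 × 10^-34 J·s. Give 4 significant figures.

Number density is [L]⁻³ = [E]³/(ℏc)³.
1 GeV³ → 1/(ℏc)³ × (1 GeV in J)³ = 1.299 × 10^47 m⁻³.
Convert the energy scale: 0.0757 keV³ = 7.57 × 10^-20 GeV³.
Result: 7.57 × 10^-20 × 1.299 × 10^47 = 9.836 × 10^27 m⁻³.

9.836 × 10^27 m⁻³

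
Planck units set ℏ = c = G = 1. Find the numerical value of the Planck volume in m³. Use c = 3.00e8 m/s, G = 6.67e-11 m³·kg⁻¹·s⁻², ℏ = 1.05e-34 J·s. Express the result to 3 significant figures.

4.18e-105 m³

The unique combination of the constants set to 1 with dimensions of volume is V_P = (ℏG/c³)^(3/2).
  = √(1.75e-209)
  = 4.18e-105 m³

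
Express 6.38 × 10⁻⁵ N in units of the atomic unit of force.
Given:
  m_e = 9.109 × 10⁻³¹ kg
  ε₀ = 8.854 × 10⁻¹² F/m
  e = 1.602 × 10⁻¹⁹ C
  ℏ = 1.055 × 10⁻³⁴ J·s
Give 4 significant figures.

atomic unit of force: F_au = E_h/a₀ = m_e²e⁶/((4πε₀)³ℏ⁴) = 8.220 × 10⁻⁸ N.
6.38 × 10⁻⁵ / 8.220 × 10⁻⁸ = 776.2

776.2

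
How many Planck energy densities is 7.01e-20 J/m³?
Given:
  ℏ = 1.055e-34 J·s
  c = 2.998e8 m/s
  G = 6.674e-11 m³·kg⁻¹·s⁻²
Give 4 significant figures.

1.513e-133

Planck energy density: u_P = c⁷/(ℏG²) = 4.632e113 J/m³.
7.01e-20 / 4.632e113 = 1.513e-133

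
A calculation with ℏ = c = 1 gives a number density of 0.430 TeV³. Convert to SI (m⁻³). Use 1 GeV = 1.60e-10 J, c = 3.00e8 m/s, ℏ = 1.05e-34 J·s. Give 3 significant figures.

Number density is [L]⁻³ = [E]³/(ℏc)³.
1 GeV³ → 1/(ℏc)³ × (1 GeV in J)³ = 1.31e47 m⁻³.
Convert the energy scale: 0.430 TeV³ = 4.30e8 GeV³.
Result: 4.30e8 × 1.31e47 = 5.64e55 m⁻³.

5.64e55 m⁻³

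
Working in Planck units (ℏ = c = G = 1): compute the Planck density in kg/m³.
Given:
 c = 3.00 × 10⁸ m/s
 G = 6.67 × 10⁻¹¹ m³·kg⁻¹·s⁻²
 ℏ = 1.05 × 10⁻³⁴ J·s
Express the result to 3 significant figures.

From ℏ = c = G = 1 the density scale is ρ_P = c⁵/(ℏG²).
  = 2.43 × 10⁴² / 4.67 × 10⁻⁵⁵
  = 5.20 × 10⁹⁶ kg/m³

5.20 × 10⁹⁶ kg/m³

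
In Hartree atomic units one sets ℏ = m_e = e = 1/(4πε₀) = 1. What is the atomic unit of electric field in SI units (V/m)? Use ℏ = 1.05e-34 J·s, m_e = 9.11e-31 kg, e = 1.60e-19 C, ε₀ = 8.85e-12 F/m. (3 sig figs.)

5.20e11 V/m

E_au = E_h/(e a₀) = m_e²e⁵/((4πε₀)³ℏ⁴)
E_h = 4.38e-18 J
a₀ = 5.26e-11 m
E_h/(e·a₀) = 5.20e11 V/m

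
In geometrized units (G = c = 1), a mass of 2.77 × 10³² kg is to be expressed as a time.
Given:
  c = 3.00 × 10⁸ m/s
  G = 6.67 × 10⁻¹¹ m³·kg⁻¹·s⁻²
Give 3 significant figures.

6.84 × 10⁻⁴ s

Mass → time via G/c³.
2.77 × 10³² kg × (G/c³) = 6.84 × 10⁻⁴ s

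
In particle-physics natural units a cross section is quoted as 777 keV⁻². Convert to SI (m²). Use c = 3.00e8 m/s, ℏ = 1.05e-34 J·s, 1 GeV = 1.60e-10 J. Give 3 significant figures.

Area is [L]² = [E]⁻²·(ℏc)²; restore (ℏc)².
1 GeV⁻² → (ℏc)² × (1 GeV in J)⁻² = 3.88e-32 m².
Convert the energy scale: 777 keV⁻² = 7.77e14 GeV⁻².
Result: 7.77e14 × 3.88e-32 = 3.01e-17 m².

3.01e-17 m²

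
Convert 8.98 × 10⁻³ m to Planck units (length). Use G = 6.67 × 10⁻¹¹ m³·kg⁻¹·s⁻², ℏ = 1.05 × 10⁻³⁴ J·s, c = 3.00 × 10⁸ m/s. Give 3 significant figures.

Planck length: ℓ_P = √(ℏG/c³) = 1.61 × 10⁻³⁵ m.
8.98 × 10⁻³ / 1.61 × 10⁻³⁵ = 5.58 × 10³²

5.58 × 10³²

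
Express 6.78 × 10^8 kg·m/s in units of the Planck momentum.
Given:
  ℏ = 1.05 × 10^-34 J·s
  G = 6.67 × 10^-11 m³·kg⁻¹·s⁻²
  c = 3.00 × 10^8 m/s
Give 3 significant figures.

Planck momentum: p_P = √(ℏc³/G) = 6.52 kg·m/s.
6.78 × 10^8 / 6.52 = 1.04 × 10^8

1.04 × 10^8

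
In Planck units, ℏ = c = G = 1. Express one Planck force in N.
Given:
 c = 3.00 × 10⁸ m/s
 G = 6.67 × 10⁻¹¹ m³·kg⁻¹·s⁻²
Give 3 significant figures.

1.21 × 10⁴⁴ N

Dimensional analysis gives F_P = c⁴/G.
  = 8.10 × 10³³ / 6.67 × 10⁻¹¹
  = 1.21 × 10⁴⁴ N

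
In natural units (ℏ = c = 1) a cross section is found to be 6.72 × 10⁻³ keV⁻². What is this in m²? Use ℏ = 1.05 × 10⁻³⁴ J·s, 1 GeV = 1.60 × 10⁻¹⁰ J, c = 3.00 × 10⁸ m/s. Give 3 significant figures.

2.60 × 10⁻²² m²

Area is [L]² = [E]⁻²·(ℏc)²; restore (ℏc)².
1 GeV⁻² → (ℏc)² × (1 GeV in J)⁻² = 3.88 × 10⁻³² m².
Convert the energy scale: 6.72 × 10⁻³ keV⁻² = 6.72 × 10⁹ GeV⁻².
Result: 6.72 × 10⁹ × 3.88 × 10⁻³² = 2.60 × 10⁻²² m².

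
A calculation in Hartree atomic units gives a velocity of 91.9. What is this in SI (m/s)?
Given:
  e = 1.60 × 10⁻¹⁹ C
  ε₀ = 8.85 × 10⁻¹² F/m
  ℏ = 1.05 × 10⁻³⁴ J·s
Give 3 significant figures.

2.01 × 10⁸ m/s

One atomic unit of velocity: v_au = e²/(4πε₀ℏ) = 2.19 × 10⁶ m/s.
91.9 × 2.19 × 10⁶ m/s = 2.01 × 10⁸ m/s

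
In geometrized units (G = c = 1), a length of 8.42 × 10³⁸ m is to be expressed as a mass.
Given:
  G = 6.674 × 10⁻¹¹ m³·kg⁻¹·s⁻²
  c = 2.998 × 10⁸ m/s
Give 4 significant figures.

Length → mass via c²/G.
8.42 × 10³⁸ m × (c²/G) = 1.134 × 10⁶⁶ kg

1.134 × 10⁶⁶ kg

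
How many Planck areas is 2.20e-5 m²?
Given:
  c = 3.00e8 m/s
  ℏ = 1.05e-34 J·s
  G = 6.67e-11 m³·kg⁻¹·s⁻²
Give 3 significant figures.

Planck area: A_P = ℏG/c³ = 2.59e-70 m².
2.20e-5 / 2.59e-70 = 8.48e64

8.48e64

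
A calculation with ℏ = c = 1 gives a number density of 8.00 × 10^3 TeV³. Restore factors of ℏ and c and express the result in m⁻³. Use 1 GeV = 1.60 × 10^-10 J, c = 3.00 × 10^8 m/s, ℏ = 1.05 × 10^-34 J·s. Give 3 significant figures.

1.05 × 10^60 m⁻³

Number density is [L]⁻³ = [E]³/(ℏc)³.
1 GeV³ → 1/(ℏc)³ × (1 GeV in J)³ = 1.31 × 10^47 m⁻³.
Convert the energy scale: 8.00 × 10^3 TeV³ = 8.00 × 10^12 GeV³.
Result: 8.00 × 10^12 × 1.31 × 10^47 = 1.05 × 10^60 m⁻³.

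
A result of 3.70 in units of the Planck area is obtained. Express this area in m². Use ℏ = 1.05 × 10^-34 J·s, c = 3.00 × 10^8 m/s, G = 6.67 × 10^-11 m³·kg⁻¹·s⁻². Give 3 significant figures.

One Planck area: A_P = ℏG/c³ = 2.59 × 10^-70 m².
3.70 × 2.59 × 10^-70 m² = 9.60 × 10^-70 m²

9.60 × 10^-70 m²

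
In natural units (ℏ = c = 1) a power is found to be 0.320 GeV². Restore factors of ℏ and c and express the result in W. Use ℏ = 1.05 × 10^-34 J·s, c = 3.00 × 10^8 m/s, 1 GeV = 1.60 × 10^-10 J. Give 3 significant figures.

Power is [E]/[T] = [E]²/ℏ.
1 GeV² → 1/ℏ × (1 GeV in J)² = 2.44 × 10^14 W.
Result: 0.320 × 2.44 × 10^14 = 7.80 × 10^13 W.

7.80 × 10^13 W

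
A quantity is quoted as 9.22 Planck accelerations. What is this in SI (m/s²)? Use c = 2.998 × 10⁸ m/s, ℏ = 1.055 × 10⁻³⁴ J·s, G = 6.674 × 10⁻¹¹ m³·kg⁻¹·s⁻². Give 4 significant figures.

5.127 × 10⁵² m/s²

One Planck acceleration: a_P = √(c⁷/(ℏG)) = 5.560 × 10⁵¹ m/s².
9.22 × 5.560 × 10⁵¹ m/s² = 5.127 × 10⁵² m/s²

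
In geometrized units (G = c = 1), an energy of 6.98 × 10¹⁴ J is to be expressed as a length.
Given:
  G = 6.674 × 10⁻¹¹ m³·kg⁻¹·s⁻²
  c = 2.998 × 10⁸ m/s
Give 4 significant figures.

Energy → length via G/c⁴.
6.98 × 10¹⁴ J × (G/c⁴) = 5.767 × 10⁻³⁰ m

5.767 × 10⁻³⁰ m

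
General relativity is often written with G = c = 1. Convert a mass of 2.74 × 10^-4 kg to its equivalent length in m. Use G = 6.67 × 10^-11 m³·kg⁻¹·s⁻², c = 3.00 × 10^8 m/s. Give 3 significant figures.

2.03 × 10^-31 m

In G = c = 1 units mass has dimensions of length; the conversion factor is G/c².
2.74 × 10^-4 kg × (G/c²) = 2.03 × 10^-31 m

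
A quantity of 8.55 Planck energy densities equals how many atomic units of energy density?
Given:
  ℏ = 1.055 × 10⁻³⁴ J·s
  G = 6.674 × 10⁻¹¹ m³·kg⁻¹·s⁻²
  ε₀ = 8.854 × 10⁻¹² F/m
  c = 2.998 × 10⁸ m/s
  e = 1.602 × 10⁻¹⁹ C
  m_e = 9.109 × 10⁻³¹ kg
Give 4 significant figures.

Planck energy density: u_P = c⁷/(ℏG²) = 4.632 × 10¹¹³ J/m³
atomic unit of energy density: u_au = E_h/a₀³ = m_e⁴e¹⁰/((4πε₀)⁵ℏ⁸) = 2.929 × 10¹³ J/m³
8.55 × 4.632 × 10¹¹³ / 2.929 × 10¹³ = 1.352 × 10¹⁰¹

1.352 × 10¹⁰¹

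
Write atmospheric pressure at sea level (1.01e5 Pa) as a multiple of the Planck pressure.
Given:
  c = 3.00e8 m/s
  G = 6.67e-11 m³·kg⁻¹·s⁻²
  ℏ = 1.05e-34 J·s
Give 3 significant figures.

Planck pressure: p_P = c⁷/(ℏG²) = 4.68e113 Pa.
1.01e5 / 4.68e113 = 2.16e-109

2.16e-109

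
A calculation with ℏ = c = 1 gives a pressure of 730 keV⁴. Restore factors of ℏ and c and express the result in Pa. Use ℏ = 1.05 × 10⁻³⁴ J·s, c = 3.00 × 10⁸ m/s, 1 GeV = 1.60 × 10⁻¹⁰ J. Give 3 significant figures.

Pressure is [E]/[L]³ = [E]⁴/(ℏc)³.
1 GeV⁴ → 1/(ℏc)³ × (1 GeV in J)⁴ = 2.10 × 10³⁷ Pa.
Convert the energy scale: 730 keV⁴ = 7.30 × 10⁻²² GeV⁴.
Result: 7.30 × 10⁻²² × 2.10 × 10³⁷ = 1.53 × 10¹⁶ Pa.

1.53 × 10¹⁶ Pa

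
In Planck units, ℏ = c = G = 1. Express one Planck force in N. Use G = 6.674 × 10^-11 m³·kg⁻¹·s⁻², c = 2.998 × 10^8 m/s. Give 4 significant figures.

1.210 × 10^44 N

From ℏ = c = G = 1 the force scale is F_P = c⁴/G.
  = 8.078 × 10^33 / 6.674 × 10^-11
  = 1.210 × 10^44 N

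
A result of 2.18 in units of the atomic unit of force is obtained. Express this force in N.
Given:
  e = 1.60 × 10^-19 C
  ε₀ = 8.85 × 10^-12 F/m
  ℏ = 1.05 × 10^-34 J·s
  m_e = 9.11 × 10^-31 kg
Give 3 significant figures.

1.82 × 10^-7 N

One atomic unit of force: F_au = E_h/a₀ = m_e²e⁶/((4πε₀)³ℏ⁴) = 8.33 × 10^-8 N.
2.18 × 8.33 × 10^-8 N = 1.82 × 10^-7 N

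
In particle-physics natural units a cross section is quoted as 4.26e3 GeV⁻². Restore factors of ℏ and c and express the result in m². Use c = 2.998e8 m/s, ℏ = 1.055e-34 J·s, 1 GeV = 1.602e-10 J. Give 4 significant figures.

Area is [L]² = [E]⁻²·(ℏc)²; restore (ℏc)².
1 GeV⁻² → (ℏc)² × (1 GeV in J)⁻² = 3.898e-32 m².
Result: 4.26e3 × 3.898e-32 = 1.661e-28 m².

1.661e-28 m²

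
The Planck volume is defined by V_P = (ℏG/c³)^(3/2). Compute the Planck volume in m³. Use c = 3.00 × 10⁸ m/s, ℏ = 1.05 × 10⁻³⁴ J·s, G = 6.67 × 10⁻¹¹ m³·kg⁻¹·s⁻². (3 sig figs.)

V_P = (ℏG/c³)^(3/2)
  = √(1.75 × 10⁻²⁰⁹)
  = 4.18 × 10⁻¹⁰⁵ m³

4.18 × 10⁻¹⁰⁵ m³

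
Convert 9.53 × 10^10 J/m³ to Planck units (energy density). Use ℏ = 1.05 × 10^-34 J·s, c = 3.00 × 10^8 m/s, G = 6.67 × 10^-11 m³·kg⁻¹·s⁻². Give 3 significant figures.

Planck energy density: u_P = c⁷/(ℏG²) = 4.68 × 10^113 J/m³.
9.53 × 10^10 / 4.68 × 10^113 = 2.04 × 10^-103

2.04 × 10^-103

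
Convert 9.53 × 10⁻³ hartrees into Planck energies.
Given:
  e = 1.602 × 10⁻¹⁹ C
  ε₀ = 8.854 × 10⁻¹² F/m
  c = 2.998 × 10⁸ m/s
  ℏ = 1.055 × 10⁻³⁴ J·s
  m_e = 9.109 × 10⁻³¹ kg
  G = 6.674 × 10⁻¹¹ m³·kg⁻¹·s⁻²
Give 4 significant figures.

2.121 × 10⁻²⁹

hartree: E_h = m_e e⁴/(4πε₀ℏ)² = 4.354 × 10⁻¹⁸ J
Planck energy: E_P = √(ℏc⁵/G) = 1.957 × 10⁹ J
9.53 × 10⁻³ × 4.354 × 10⁻¹⁸ / 1.957 × 10⁹ = 2.121 × 10⁻²⁹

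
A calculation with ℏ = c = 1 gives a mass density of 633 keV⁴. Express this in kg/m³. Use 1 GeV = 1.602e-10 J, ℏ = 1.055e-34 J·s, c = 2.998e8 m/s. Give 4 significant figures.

0.1466 kg/m³

Mass density is [E]/(c²[L]³) = [E]⁴/(ℏ³c⁵).
1 GeV⁴ → 1/(ℏ³c⁵) × (1 GeV in J)⁴ = 2.316e20 kg/m³.
Convert the energy scale: 633 keV⁴ = 6.33e-22 GeV⁴.
Result: 6.33e-22 × 2.316e20 = 0.1466 kg/m³.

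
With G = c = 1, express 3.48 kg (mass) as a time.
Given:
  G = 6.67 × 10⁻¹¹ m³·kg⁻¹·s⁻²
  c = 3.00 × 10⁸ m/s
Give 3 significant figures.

Mass → time via G/c³.
3.48 kg × (G/c³) = 8.60 × 10⁻³⁶ s

8.60 × 10⁻³⁶ s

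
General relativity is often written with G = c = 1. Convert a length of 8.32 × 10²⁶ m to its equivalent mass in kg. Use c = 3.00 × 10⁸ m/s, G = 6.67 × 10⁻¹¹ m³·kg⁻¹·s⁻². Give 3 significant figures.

1.12 × 10⁵⁴ kg

Length → mass via c²/G.
8.32 × 10²⁶ m × (c²/G) = 1.12 × 10⁵⁴ kg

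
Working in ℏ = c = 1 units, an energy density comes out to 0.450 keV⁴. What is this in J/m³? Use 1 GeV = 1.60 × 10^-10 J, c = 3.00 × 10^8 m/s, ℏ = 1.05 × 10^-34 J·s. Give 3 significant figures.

[E]/[L]³ = [E]⁴/(ℏc)³; restore (ℏc)⁻³.
1 GeV⁴ → 1/(ℏc)³ × (1 GeV in J)⁴ = 2.10 × 10^37 J/m³.
Convert the energy scale: 0.450 keV⁴ = 4.50 × 10^-25 GeV⁴.
Result: 4.50 × 10^-25 × 2.10 × 10^37 = 9.44 × 10^12 J/m³.

9.44 × 10^12 J/m³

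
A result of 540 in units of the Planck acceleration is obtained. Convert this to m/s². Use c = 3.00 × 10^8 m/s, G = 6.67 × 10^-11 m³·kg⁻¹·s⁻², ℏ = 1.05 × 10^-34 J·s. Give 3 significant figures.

One Planck acceleration: a_P = √(c⁷/(ℏG)) = 5.59 × 10^51 m/s².
540 × 5.59 × 10^51 m/s² = 3.02 × 10^54 m/s²

3.02 × 10^54 m/s²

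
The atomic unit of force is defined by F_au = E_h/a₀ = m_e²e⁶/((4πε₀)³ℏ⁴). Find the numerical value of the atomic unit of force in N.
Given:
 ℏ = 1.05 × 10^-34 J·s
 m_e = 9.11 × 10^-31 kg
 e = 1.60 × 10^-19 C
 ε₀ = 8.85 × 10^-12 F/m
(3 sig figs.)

F_au = E_h/a₀ = m_e²e⁶/((4πε₀)³ℏ⁴)
E_h = 4.38 × 10^-18 J
a₀ = 5.26 × 10^-11 m
E_h/a₀ = 8.33 × 10^-8 N

8.33 × 10^-8 N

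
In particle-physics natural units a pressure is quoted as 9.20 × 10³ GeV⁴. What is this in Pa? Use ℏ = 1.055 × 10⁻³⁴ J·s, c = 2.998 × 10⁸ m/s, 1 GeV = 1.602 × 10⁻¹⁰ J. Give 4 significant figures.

Pressure is [E]/[L]³ = [E]⁴/(ℏc)³.
1 GeV⁴ → 1/(ℏc)³ × (1 GeV in J)⁴ = 2.082 × 10³⁷ Pa.
Result: 9.20 × 10³ × 2.082 × 10³⁷ = 1.915 × 10⁴¹ Pa.

1.915 × 10⁴¹ Pa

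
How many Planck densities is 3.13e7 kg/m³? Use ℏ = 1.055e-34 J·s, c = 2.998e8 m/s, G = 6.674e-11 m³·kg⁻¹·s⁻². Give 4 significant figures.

Planck density: ρ_P = c⁵/(ℏG²) = 5.154e96 kg/m³.
3.13e7 / 5.154e96 = 6.073e-90

6.073e-90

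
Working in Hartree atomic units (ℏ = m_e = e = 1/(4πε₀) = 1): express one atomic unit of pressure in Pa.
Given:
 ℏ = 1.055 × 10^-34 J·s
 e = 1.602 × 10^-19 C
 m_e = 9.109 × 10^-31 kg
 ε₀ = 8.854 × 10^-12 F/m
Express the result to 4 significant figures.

2.929 × 10^13 Pa

Dimensional analysis gives P_au = E_h/a₀³ = m_e⁴e¹⁰/((4πε₀)⁵ℏ⁸).
E_h = 4.354 × 10^-18 J
a₀ = 5.297 × 10^-11 m
E_h/a₀³ = 2.929 × 10^13 Pa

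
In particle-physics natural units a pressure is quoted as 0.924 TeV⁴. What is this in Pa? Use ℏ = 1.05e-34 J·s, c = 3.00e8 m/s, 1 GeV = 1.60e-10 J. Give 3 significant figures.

Pressure is [E]/[L]³ = [E]⁴/(ℏc)³.
1 GeV⁴ → 1/(ℏc)³ × (1 GeV in J)⁴ = 2.10e37 Pa.
Convert the energy scale: 0.924 TeV⁴ = 9.24e11 GeV⁴.
Result: 9.24e11 × 2.10e37 = 1.94e49 Pa.

1.94e49 Pa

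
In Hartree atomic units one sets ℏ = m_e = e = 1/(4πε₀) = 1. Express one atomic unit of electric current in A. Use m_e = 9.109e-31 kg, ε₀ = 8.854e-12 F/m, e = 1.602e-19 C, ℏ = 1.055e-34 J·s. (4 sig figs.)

I_au = e E_h/ℏ = m_e e⁵/((4πε₀)²ℏ³)
E_h = 4.354e-18 J
e·E_h/ℏ = 6.612e-3 A

6.612e-3 A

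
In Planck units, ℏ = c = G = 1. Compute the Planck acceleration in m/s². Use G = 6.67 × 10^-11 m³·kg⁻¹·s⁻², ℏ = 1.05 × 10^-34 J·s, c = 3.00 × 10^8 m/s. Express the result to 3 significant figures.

5.59 × 10^51 m/s²

From ℏ = c = G = 1 the acceleration scale is a_P = √(c⁷/(ℏG)).
  = √(3.12 × 10^103)
  = 5.59 × 10^51 m/s²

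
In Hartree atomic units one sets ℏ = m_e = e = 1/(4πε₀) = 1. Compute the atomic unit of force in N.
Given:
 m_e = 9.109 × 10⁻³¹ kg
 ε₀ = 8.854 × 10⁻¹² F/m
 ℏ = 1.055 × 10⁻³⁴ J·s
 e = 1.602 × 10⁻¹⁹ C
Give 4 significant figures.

F_au = E_h/a₀ = m_e²e⁶/((4πε₀)³ℏ⁴)
E_h = 4.354 × 10⁻¹⁸ J
a₀ = 5.297 × 10⁻¹¹ m
E_h/a₀ = 8.220 × 10⁻⁸ N

8.220 × 10⁻⁸ N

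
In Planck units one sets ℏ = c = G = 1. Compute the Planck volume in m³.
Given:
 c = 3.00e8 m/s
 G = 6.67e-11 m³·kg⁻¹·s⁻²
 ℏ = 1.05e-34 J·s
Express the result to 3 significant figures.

4.18e-105 m³

V_P = (ℏG/c³)^(3/2)
  = √(1.75e-209)
  = 4.18e-105 m³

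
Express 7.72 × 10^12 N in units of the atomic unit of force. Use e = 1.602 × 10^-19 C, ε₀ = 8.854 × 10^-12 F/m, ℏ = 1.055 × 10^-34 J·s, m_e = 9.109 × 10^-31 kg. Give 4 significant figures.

atomic unit of force: F_au = E_h/a₀ = m_e²e⁶/((4πε₀)³ℏ⁴) = 8.220 × 10^-8 N.
7.72 × 10^12 / 8.220 × 10^-8 = 9.392 × 10^19

9.392 × 10^19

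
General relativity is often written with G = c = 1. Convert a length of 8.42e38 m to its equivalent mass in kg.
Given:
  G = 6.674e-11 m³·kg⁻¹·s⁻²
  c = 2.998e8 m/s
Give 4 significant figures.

1.134e66 kg

Length → mass via c²/G.
8.42e38 m × (c²/G) = 1.134e66 kg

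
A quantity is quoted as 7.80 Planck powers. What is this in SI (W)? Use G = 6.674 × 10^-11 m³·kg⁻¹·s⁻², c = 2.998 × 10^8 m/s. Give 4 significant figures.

One Planck power: P_P = c⁵/G = 3.629 × 10^52 W.
7.80 × 3.629 × 10^52 W = 2.831 × 10^53 W

2.831 × 10^53 W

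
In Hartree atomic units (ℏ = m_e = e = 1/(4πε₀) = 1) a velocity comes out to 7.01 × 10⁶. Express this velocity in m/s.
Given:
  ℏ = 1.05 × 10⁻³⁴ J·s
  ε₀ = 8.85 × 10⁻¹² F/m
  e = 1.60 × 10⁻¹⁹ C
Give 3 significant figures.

One atomic unit of velocity: v_au = e²/(4πε₀ℏ) = 2.19 × 10⁶ m/s.
7.01 × 10⁶ × 2.19 × 10⁶ m/s = 1.54 × 10¹³ m/s

1.54 × 10¹³ m/s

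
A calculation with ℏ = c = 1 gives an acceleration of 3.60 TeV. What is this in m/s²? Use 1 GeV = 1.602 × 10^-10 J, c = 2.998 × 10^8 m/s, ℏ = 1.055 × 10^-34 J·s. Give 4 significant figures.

Acceleration is [L]/[T]² = c·[E]/ℏ.
1 GeV → c/ℏ × (1 GeV in J) = 4.552 × 10^32 m/s².
Convert the energy scale: 3.60 TeV = 3.60 × 10^3 GeV.
Result: 3.60 × 10^3 × 4.552 × 10^32 = 1.639 × 10^36 m/s².

1.639 × 10^36 m/s²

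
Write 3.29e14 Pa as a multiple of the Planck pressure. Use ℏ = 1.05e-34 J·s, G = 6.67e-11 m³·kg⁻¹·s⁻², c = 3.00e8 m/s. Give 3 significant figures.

Planck pressure: p_P = c⁷/(ℏG²) = 4.68e113 Pa.
3.29e14 / 4.68e113 = 7.03e-100

7.03e-100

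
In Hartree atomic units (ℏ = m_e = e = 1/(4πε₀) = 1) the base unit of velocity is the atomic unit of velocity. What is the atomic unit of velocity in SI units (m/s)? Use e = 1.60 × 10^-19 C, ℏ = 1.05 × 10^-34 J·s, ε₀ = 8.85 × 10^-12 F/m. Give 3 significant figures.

v_au = e²/(4πε₀ℏ)
  = 2.56 × 10^-38 / 1.17 × 10^-44
  = 2.19 × 10^6 m/s

2.19 × 10^6 m/s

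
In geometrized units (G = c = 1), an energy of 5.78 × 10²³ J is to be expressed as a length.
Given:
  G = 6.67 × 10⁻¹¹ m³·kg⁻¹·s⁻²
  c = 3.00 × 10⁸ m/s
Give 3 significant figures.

Energy → length via G/c⁴.
5.78 × 10²³ J × (G/c⁴) = 4.76 × 10⁻²¹ m

4.76 × 10⁻²¹ m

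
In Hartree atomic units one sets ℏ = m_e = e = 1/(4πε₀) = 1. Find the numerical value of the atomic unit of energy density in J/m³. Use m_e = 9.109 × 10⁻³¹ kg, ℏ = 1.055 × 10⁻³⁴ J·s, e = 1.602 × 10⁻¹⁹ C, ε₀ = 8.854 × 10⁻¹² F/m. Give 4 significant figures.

u_au = E_h/a₀³ = m_e⁴e¹⁰/((4πε₀)⁵ℏ⁸)
E_h = 4.354 × 10⁻¹⁸ J
a₀ = 5.297 × 10⁻¹¹ m
E_h/a₀³ = 2.929 × 10¹³ J/m³

2.929 × 10¹³ J/m³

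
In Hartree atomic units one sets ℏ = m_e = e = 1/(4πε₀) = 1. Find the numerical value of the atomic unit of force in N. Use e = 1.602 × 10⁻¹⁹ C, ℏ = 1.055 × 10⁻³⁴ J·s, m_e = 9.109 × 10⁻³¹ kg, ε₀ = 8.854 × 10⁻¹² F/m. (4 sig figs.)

F_au = E_h/a₀ = m_e²e⁶/((4πε₀)³ℏ⁴)
E_h = 4.354 × 10⁻¹⁸ J
a₀ = 5.297 × 10⁻¹¹ m
E_h/a₀ = 8.220 × 10⁻⁸ N

8.220 × 10⁻⁸ N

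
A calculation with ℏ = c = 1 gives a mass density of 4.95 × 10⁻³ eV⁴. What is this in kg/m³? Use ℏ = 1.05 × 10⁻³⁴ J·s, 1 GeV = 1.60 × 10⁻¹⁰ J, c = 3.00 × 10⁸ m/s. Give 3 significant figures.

1.15 × 10⁻¹⁸ kg/m³

Mass density is [E]/(c²[L]³) = [E]⁴/(ℏ³c⁵).
1 GeV⁴ → 1/(ℏ³c⁵) × (1 GeV in J)⁴ = 2.33 × 10²⁰ kg/m³.
Convert the energy scale: 4.95 × 10⁻³ eV⁴ = 4.95 × 10⁻³⁹ GeV⁴.
Result: 4.95 × 10⁻³⁹ × 2.33 × 10²⁰ = 1.15 × 10⁻¹⁸ kg/m³.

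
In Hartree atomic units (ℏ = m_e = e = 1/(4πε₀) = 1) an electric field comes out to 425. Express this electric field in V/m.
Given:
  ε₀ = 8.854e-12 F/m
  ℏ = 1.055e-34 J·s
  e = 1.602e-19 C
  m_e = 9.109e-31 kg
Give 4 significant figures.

2.181e14 V/m

One atomic unit of electric field: E_au = E_h/(e a₀) = m_e²e⁵/((4πε₀)³ℏ⁴) = 5.131e11 V/m.
425 × 5.131e11 V/m = 2.181e14 V/m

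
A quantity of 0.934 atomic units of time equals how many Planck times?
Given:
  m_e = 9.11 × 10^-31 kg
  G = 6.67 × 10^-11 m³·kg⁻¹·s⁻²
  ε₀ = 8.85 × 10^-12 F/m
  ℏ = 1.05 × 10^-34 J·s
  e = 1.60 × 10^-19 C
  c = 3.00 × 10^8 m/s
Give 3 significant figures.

4.17 × 10^26

atomic unit of time: τ_au = (4πε₀)²ℏ³/(m_e e⁴) = 2.40 × 10^-17 s
Planck time: t_P = √(ℏG/c⁵) = 5.37 × 10^-44 s
0.934 × 2.40 × 10^-17 / 5.37 × 10^-44 = 4.17 × 10^26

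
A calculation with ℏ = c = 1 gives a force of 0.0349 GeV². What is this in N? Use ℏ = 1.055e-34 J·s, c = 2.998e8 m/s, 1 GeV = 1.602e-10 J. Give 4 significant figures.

Force is [E]/[L] = [E]²/(ℏc); restore (ℏc)⁻¹.
1 GeV² → 1/(ℏc) × (1 GeV in J)² = 8.114e5 N.
Result: 0.0349 × 8.114e5 = 2.832e4 N.

2.832e4 N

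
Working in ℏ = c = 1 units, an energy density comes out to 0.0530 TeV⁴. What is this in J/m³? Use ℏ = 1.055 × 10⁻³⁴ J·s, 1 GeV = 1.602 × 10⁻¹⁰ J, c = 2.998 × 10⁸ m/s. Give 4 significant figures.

[E]/[L]³ = [E]⁴/(ℏc)³; restore (ℏc)⁻³.
1 GeV⁴ → 1/(ℏc)³ × (1 GeV in J)⁴ = 2.082 × 10³⁷ J/m³.
Convert the energy scale: 0.0530 TeV⁴ = 5.30 × 10¹⁰ GeV⁴.
Result: 5.30 × 10¹⁰ × 2.082 × 10³⁷ = 1.103 × 10⁴⁸ J/m³.

1.103 × 10⁴⁸ J/m³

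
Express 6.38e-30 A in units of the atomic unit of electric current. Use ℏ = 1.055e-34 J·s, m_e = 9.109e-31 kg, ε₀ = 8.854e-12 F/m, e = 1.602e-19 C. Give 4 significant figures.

9.649e-28

atomic unit of electric current: I_au = e E_h/ℏ = m_e e⁵/((4πε₀)²ℏ³) = 6.612e-3 A.
6.38e-30 / 6.612e-3 = 9.649e-28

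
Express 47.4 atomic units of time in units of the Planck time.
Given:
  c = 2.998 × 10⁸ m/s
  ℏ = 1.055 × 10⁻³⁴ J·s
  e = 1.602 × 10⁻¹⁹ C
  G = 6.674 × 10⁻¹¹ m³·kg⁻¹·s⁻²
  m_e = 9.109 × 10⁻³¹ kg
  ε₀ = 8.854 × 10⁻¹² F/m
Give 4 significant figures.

atomic unit of time: τ_au = (4πε₀)²ℏ³/(m_e e⁴) = 2.423 × 10⁻¹⁷ s
Planck time: t_P = √(ℏG/c⁵) = 5.392 × 10⁻⁴⁴ s
47.4 × 2.423 × 10⁻¹⁷ / 5.392 × 10⁻⁴⁴ = 2.130 × 10²⁸

2.130 × 10²⁸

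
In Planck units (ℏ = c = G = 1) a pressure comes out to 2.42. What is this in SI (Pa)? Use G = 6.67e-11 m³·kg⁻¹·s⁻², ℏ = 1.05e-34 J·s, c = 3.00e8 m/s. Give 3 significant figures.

One Planck pressure: p_P = c⁷/(ℏG²) = 4.68e113 Pa.
2.42 × 4.68e113 Pa = 1.13e114 Pa

1.13e114 Pa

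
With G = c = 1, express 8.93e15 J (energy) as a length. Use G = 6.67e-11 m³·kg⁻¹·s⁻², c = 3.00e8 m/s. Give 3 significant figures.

7.35e-29 m

Energy → length via G/c⁴.
8.93e15 J × (G/c⁴) = 7.35e-29 m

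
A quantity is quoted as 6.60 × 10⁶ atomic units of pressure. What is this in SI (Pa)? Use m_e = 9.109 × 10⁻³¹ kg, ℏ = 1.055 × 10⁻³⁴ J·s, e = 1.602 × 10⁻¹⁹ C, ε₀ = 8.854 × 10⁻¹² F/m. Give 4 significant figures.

One atomic unit of pressure: P_au = E_h/a₀³ = m_e⁴e¹⁰/((4πε₀)⁵ℏ⁸) = 2.929 × 10¹³ Pa.
6.60 × 10⁶ × 2.929 × 10¹³ Pa = 1.933 × 10²⁰ Pa

1.933 × 10²⁰ Pa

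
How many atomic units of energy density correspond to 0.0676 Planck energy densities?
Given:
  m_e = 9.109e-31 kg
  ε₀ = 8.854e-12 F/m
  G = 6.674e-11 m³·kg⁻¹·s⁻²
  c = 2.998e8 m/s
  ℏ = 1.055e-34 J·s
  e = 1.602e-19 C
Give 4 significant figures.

1.069e99

Planck energy density: u_P = c⁷/(ℏG²) = 4.632e113 J/m³
atomic unit of energy density: u_au = E_h/a₀³ = m_e⁴e¹⁰/((4πε₀)⁵ℏ⁸) = 2.929e13 J/m³
0.0676 × 4.632e113 / 2.929e13 = 1.069e99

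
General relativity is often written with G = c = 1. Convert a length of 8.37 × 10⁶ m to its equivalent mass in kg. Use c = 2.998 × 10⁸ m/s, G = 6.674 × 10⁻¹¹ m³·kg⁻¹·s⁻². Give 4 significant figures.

1.127 × 10³⁴ kg

Length → mass via c²/G.
8.37 × 10⁶ m × (c²/G) = 1.127 × 10³⁴ kg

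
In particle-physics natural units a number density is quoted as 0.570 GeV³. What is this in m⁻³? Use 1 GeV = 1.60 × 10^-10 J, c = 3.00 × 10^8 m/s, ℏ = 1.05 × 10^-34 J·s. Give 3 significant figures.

7.47 × 10^46 m⁻³

Number density is [L]⁻³ = [E]³/(ℏc)³.
1 GeV³ → 1/(ℏc)³ × (1 GeV in J)³ = 1.31 × 10^47 m⁻³.
Result: 0.570 × 1.31 × 10^47 = 7.47 × 10^46 m⁻³.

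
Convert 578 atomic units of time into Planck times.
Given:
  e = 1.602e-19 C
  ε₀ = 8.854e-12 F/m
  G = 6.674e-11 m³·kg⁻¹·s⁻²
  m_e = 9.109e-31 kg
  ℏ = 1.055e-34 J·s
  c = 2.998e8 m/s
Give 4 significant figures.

atomic unit of time: τ_au = (4πε₀)²ℏ³/(m_e e⁴) = 2.423e-17 s
Planck time: t_P = √(ℏG/c⁵) = 5.392e-44 s
578 × 2.423e-17 / 5.392e-44 = 2.597e29

2.597e29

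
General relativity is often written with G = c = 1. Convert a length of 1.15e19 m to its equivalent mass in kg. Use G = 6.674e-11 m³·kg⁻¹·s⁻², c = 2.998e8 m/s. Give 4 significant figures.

1.549e46 kg

Length → mass via c²/G.
1.15e19 m × (c²/G) = 1.549e46 kg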